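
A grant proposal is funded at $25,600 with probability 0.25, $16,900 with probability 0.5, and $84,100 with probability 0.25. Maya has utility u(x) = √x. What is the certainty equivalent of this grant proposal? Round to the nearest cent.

$31,506.25

E[u] = 0.25·√25600 + 0.5·√16900 + 0.25·√84100 = 0.25·160 + 0.5·130 + 0.25·290 = 177.5
CE = (177.5)² = 31506.25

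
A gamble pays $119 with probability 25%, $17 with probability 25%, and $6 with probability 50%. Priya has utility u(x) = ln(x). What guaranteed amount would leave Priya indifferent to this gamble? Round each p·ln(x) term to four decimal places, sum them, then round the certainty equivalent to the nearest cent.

E[u] = 0.25·ln(119) + 0.25·ln(17) + 0.5·ln(6) = 1.1948 + 0.7083 + 0.8959 = 2.7990
CE = e^2.7990 ≈ 16.43

$16.43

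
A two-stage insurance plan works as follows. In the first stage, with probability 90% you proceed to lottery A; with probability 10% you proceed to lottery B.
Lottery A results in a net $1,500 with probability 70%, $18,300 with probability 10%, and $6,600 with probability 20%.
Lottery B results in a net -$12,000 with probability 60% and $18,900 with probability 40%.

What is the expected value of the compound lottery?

$3,816

EV(A) = 0.7 × 1500 + 0.1 × 18300 + 0.2 × 6600 = 1050 + 1830 + 1320 = 4200
EV(B) = 0.6 × (-12000) + 0.4 × 18900 = -7200 + 7560 = 360
Overall = 0.9 × 4200 + 0.1 × 360 = 3780 + 36 = 3816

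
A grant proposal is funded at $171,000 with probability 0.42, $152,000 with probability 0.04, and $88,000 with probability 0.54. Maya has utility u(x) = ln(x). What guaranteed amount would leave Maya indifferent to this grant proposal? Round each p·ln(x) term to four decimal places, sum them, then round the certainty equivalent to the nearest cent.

$118,895.47

E[u] = 0.42·ln(171000) + 0.04·ln(152000) + 0.54·ln(88000) = 5.0608 + 0.4773 + 6.1479 = 11.6860
CE = e^11.6860 ≈ 118895.47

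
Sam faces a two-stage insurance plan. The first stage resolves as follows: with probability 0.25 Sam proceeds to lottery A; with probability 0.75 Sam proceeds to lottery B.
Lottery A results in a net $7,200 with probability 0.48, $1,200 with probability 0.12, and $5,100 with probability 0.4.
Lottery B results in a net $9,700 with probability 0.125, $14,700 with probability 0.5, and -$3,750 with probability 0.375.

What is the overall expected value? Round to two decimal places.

$6,777.19

EV(A) = 0.48 × 7200 + 0.12 × 1200 + 0.4 × 5100 = 3456 + 144 + 2040 = 5640
EV(B) = 0.125 × 9700 + 0.5 × 14700 + 0.375 × (-3750) = 1212.5 + 7350 − 1406.25 = 7156.25
Overall = 0.25 × 5640 + 0.75 × 7156.25 = 1410 + 5367.1875 = 6777.1875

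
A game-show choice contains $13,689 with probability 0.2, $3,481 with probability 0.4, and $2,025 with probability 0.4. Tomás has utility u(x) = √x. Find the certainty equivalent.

$4,225

E[u] = 0.2·√13689 + 0.4·√3481 + 0.4·√2025 = 0.2·117 + 0.4·59 + 0.4·45 = 65
CE = (65)² = 4225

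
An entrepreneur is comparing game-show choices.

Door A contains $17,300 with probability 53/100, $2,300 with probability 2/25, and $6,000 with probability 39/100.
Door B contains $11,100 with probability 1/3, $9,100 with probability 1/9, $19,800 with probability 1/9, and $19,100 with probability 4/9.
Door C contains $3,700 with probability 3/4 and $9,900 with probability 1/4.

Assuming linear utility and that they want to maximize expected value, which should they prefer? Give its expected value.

Door B ($15,400)

Door A = 53/100 × 17300 + 2/25 × 2300 + 39/100 × 6000 = 9169 + 184 + 2340 = 11693
Door B = 1/3 × 11100 + 1/9 × 9100 + 1/9 × 19800 + 4/9 × 19100 = 3700 + 1011.1111 + 2200 + 8488.8889 = 15400
Door C = 3/4 × 3700 + 1/4 × 9900 = 2775 + 2475 = 5250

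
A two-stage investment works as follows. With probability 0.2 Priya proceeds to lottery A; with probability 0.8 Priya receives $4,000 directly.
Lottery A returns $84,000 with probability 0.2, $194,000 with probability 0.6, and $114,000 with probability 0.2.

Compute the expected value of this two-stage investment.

EV(A) = 0.2 × 84000 + 0.6 × 194000 + 0.2 × 114000 = 16800 + 116400 + 22800 = 156000
Branch B: 4000 (certain)
Overall = 0.2 × 156000 + 0.8 × 4000 = 31200 + 3200 = 34400

$34,400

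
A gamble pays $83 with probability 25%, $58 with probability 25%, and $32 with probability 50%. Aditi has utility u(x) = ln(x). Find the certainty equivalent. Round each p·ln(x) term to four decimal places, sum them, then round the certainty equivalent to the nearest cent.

E[u] = 0.25·ln(83) + 0.25·ln(58) + 0.5·ln(32) = 1.1047 + 1.0151 + 1.7329 = 3.8527
CE = e^3.8527 ≈ 47.12

$47.12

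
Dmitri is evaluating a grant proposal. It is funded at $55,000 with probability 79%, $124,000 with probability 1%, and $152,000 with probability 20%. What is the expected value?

$75,090

EV = 0.79 × 55000 + 0.01 × 124000 + 0.2 × 152000 = 43450 + 1240 + 30400 = 75090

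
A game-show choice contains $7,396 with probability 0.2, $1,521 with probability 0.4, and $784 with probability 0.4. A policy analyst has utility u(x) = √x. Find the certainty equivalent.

E[u] = 0.2·√7396 + 0.4·√1521 + 0.4·√784 = 0.2·86 + 0.4·39 + 0.4·28 = 44
CE = (44)² = 1936

$1,936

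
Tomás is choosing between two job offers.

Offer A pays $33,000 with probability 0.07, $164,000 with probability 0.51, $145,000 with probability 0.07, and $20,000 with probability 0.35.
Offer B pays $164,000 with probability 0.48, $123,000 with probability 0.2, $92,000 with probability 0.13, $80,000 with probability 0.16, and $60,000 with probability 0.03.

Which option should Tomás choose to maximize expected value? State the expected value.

Offer B ($129,880)

Offer A = 0.07 × 33000 + 0.51 × 164000 + 0.07 × 145000 + 0.35 × 20000 = 2310 + 83640 + 10150 + 7000 = 103100
Offer B = 0.48 × 164000 + 0.2 × 123000 + 0.13 × 92000 + 0.16 × 80000 + 0.03 × 60000 = 78720 + 24600 + 11960 + 12800 + 1800 = 129880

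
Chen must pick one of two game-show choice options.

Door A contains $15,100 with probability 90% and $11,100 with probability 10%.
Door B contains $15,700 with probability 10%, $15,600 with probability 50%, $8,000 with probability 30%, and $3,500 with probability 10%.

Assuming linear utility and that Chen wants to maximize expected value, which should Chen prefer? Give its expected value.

Door A ($14,700)

Door A = 0.9 × 15100 + 0.1 × 11100 = 13590 + 1110 = 14700
Door B = 0.1 × 15700 + 0.5 × 15600 + 0.3 × 8000 + 0.1 × 3500 = 1570 + 7800 + 2400 + 350 = 12120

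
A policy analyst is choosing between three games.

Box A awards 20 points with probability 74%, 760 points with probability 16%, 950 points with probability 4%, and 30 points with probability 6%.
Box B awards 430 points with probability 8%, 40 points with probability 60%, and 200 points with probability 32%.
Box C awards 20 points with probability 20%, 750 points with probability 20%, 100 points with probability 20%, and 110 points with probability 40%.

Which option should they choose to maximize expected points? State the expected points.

Box C (218 points)

Box A = 0.74 × 20 + 0.16 × 760 + 0.04 × 950 + 0.06 × 30 = 14.8 + 121.6 + 38 + 1.8 = 176.2
Box B = 0.08 × 430 + 0.6 × 40 + 0.32 × 200 = 34.4 + 24 + 64 = 122.4
Box C = 0.2 × 20 + 0.2 × 750 + 0.2 × 100 + 0.4 × 110 = 4 + 150 + 20 + 44 = 218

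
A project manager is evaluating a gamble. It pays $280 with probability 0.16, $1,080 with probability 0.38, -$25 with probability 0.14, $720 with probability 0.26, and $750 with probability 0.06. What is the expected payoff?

EV = 0.16 × 280 + 0.38 × 1080 + 0.14 × (-25) + 0.26 × 720 + 0.06 × 750 = 44.8 + 410.4 − 3.5 + 187.2 + 45 = 683.9

$683.90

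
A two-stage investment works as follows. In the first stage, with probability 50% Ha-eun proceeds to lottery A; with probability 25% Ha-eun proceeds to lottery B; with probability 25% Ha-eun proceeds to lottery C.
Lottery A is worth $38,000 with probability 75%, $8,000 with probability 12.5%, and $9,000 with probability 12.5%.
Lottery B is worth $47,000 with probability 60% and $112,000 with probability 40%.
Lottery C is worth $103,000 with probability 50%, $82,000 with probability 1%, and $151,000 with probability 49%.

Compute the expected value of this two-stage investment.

EV(A) = 0.75 × 38000 + 0.125 × 8000 + 0.125 × 9000 = 28500 + 1000 + 1125 = 30625
EV(B) = 0.6 × 47000 + 0.4 × 112000 = 28200 + 44800 = 73000
EV(C) = 0.5 × 103000 + 0.01 × 82000 + 0.49 × 151000 = 51500 + 820 + 73990 = 126310
Overall = 0.5 × 30625 + 0.25 × 73000 + 0.25 × 126310 = 15312.5 + 18250 + 31577.5 = 65140

$65,140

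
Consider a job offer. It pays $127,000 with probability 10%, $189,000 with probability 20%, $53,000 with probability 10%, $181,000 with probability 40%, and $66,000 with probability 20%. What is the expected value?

EV = 0.1 × 127000 + 0.2 × 189000 + 0.1 × 53000 + 0.4 × 181000 + 0.2 × 66000 = 12700 + 37800 + 5300 + 72400 + 13200 = 141400

$141,400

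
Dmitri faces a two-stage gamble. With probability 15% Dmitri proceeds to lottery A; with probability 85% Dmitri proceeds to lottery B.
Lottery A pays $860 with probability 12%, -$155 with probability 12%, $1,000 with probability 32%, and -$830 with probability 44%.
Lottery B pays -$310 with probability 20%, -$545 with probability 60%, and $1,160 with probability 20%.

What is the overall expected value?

-$127.54

EV(A) = 0.12 × 860 + 0.12 × (-155) + 0.32 × 1000 + 0.44 × (-830) = 103.2 − 18.6 + 320 − 365.2 = 39.4
EV(B) = 0.2 × (-310) + 0.6 × (-545) + 0.2 × 1160 = -62 − 327 + 232 = -157
Overall = 0.15 × 39.4 + 0.85 × (-157) = 5.91 − 133.45 = -127.54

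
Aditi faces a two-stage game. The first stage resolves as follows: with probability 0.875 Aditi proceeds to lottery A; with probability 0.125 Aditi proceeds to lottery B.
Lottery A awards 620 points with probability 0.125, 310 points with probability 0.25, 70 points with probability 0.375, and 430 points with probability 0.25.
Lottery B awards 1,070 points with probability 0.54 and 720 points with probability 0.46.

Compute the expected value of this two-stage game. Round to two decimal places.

EV(A) = 0.125 × 620 + 0.25 × 310 + 0.375 × 70 + 0.25 × 430 = 77.5 + 77.5 + 26.25 + 107.5 = 288.75
EV(B) = 0.54 × 1070 + 0.46 × 720 = 577.8 + 331.2 = 909
Overall = 0.875 × 288.75 + 0.125 × 909 = 252.65625 + 113.625 = 366.28125

366.28 points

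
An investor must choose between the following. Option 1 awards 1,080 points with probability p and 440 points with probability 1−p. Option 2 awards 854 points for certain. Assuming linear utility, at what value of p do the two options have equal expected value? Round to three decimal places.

p = 0.647

p·1080 + (1−p)·440 = 854
640p + 440 = 854
p = (854 − 440) / 640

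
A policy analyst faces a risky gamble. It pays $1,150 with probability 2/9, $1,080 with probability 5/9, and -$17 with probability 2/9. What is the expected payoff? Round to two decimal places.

$851.78

EV = 2/9 × 1150 + 5/9 × 1080 + 2/9 × (-17) = 255.5556 + 600 − 3.7778 = 851.7778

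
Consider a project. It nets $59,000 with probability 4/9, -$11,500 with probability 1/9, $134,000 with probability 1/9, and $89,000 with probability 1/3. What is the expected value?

EV = 4/9 × 59000 + 1/9 × (-11500) + 1/9 × 134000 + 1/3 × 89000 = 26222.2222 − 1277.7778 + 14888.8889 + 29666.6667 = 69500

$69,500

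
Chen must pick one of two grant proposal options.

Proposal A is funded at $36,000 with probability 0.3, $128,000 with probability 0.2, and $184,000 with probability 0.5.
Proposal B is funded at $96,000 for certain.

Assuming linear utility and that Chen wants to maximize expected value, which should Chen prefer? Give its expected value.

Proposal A ($128,400)

Proposal A = 0.3 × 36000 + 0.2 × 128000 + 0.5 × 184000 = 10800 + 25600 + 92000 = 128400
Proposal B: 96000 (certain)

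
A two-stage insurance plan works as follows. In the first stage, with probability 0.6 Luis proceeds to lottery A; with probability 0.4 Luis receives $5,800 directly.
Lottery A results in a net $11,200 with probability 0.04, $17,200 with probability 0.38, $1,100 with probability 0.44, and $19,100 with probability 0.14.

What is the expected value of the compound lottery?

$8,405.20

EV(A) = 0.04 × 11200 + 0.38 × 17200 + 0.44 × 1100 + 0.14 × 19100 = 448 + 6536 + 484 + 2674 = 10142
Branch B: 5800 (certain)
Overall = 0.6 × 10142 + 0.4 × 5800 = 6085.2 + 2320 = 8405.2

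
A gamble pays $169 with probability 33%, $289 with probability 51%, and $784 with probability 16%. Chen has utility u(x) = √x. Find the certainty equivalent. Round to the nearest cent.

E[u] = 0.33·√169 + 0.51·√289 + 0.16·√784 = 0.33·13 + 0.51·17 + 0.16·28 = 17.44
CE = (17.44)² = 304.1536

$304.15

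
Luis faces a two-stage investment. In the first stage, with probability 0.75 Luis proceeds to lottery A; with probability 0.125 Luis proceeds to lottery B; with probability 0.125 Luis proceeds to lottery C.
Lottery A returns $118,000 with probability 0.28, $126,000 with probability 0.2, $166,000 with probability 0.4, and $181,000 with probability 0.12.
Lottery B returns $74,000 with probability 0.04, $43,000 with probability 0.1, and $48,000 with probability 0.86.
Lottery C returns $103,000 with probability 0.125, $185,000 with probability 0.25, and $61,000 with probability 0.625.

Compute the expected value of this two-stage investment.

$127,993.75

EV(A) = 0.28 × 118000 + 0.2 × 126000 + 0.4 × 166000 + 0.12 × 181000 = 33040 + 25200 + 66400 + 21720 = 146360
EV(B) = 0.04 × 74000 + 0.1 × 43000 + 0.86 × 48000 = 2960 + 4300 + 41280 = 48540
EV(C) = 0.125 × 103000 + 0.25 × 185000 + 0.625 × 61000 = 12875 + 46250 + 38125 = 97250
Overall = 0.75 × 146360 + 0.125 × 48540 + 0.125 × 97250 = 109770 + 6067.5 + 12156.25 = 127993.75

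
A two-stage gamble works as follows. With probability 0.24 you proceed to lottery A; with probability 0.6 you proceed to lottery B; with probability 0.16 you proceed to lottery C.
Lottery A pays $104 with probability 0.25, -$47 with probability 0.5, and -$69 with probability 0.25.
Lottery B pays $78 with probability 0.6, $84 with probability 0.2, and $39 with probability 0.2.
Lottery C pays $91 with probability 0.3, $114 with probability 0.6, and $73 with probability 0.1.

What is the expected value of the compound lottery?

$55.78

EV(A) = 0.25 × 104 + 0.5 × (-47) + 0.25 × (-69) = 26 − 23.5 − 17.25 = -14.75
EV(B) = 0.6 × 78 + 0.2 × 84 + 0.2 × 39 = 46.8 + 16.8 + 7.8 = 71.4
EV(C) = 0.3 × 91 + 0.6 × 114 + 0.1 × 73 = 27.3 + 68.4 + 7.3 = 103
Overall = 0.24 × (-14.75) + 0.6 × 71.4 + 0.16 × 103 = -3.54 + 42.84 + 16.48 = 55.78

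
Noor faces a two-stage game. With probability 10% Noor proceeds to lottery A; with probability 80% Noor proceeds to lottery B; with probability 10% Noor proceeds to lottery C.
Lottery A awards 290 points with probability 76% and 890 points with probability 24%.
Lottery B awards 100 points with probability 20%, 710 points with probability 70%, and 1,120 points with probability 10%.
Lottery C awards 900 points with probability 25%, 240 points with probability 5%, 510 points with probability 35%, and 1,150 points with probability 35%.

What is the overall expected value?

628.4 points

EV(A) = 0.76 × 290 + 0.24 × 890 = 220.4 + 213.6 = 434
EV(B) = 0.2 × 100 + 0.7 × 710 + 0.1 × 1120 = 20 + 497 + 112 = 629
EV(C) = 0.25 × 900 + 0.05 × 240 + 0.35 × 510 + 0.35 × 1150 = 225 + 12 + 178.5 + 402.5 = 818
Overall = 0.1 × 434 + 0.8 × 629 + 0.1 × 818 = 43.4 + 503.2 + 81.8 = 628.4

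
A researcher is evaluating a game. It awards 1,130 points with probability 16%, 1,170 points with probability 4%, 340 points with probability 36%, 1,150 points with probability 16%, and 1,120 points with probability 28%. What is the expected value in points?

EV = 0.16 × 1130 + 0.04 × 1170 + 0.36 × 340 + 0.16 × 1150 + 0.28 × 1120 = 180.8 + 46.8 + 122.4 + 184 + 313.6 = 847.6

847.6 points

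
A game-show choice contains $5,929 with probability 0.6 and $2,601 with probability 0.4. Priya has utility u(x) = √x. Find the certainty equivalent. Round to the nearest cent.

E[u] = 0.6·√5929 + 0.4·√2601 = 0.6·77 + 0.4·51 = 66.6
CE = (66.6)² = 4435.56

$4,435.56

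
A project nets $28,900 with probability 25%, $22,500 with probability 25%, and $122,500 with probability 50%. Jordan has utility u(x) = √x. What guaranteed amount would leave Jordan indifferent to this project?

$65,025

E[u] = 0.25·√28900 + 0.25·√22500 + 0.5·√122500 = 0.25·170 + 0.25·150 + 0.5·350 = 255
CE = (255)² = 65025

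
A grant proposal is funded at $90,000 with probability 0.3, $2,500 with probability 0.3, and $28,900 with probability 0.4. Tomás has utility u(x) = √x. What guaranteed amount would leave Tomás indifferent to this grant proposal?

E[u] = 0.3·√90000 + 0.3·√2500 + 0.4·√28900 = 0.3·300 + 0.3·50 + 0.4·170 = 173
CE = (173)² = 29929

$29,929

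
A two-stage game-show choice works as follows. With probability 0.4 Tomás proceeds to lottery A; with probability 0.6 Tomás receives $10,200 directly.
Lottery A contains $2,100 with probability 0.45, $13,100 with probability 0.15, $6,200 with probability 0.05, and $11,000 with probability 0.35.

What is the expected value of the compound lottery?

$8,948

EV(A) = 0.45 × 2100 + 0.15 × 13100 + 0.05 × 6200 + 0.35 × 11000 = 945 + 1965 + 310 + 3850 = 7070
Branch B: 10200 (certain)
Overall = 0.4 × 7070 + 0.6 × 10200 = 2828 + 6120 = 8948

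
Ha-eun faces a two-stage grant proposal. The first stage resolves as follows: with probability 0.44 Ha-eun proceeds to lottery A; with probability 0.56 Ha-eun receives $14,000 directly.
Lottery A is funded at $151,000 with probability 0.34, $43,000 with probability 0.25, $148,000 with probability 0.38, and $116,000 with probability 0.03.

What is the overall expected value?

EV(A) = 0.34 × 151000 + 0.25 × 43000 + 0.38 × 148000 + 0.03 × 116000 = 51340 + 10750 + 56240 + 3480 = 121810
Branch B: 14000 (certain)
Overall = 0.44 × 121810 + 0.56 × 14000 = 53596.4 + 7840 = 61436.4

$61,436.40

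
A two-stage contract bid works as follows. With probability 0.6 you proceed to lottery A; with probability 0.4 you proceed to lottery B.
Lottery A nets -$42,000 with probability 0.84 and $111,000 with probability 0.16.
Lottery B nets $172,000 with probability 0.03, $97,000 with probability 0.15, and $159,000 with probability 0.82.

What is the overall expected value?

$49,524

EV(A) = 0.84 × (-42000) + 0.16 × 111000 = -35280 + 17760 = -17520
EV(B) = 0.03 × 172000 + 0.15 × 97000 + 0.82 × 159000 = 5160 + 14550 + 130380 = 150090
Overall = 0.6 × (-17520) + 0.4 × 150090 = -10512 + 60036 = 49524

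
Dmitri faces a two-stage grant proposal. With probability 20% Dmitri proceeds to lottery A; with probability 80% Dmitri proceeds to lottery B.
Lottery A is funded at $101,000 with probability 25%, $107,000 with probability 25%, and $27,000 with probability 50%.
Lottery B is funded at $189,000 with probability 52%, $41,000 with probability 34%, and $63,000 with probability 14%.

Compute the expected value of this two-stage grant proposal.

$109,932

EV(A) = 0.25 × 101000 + 0.25 × 107000 + 0.5 × 27000 = 25250 + 26750 + 13500 = 65500
EV(B) = 0.52 × 189000 + 0.34 × 41000 + 0.14 × 63000 = 98280 + 13940 + 8820 = 121040
Overall = 0.2 × 65500 + 0.8 × 121040 = 13100 + 96832 = 109932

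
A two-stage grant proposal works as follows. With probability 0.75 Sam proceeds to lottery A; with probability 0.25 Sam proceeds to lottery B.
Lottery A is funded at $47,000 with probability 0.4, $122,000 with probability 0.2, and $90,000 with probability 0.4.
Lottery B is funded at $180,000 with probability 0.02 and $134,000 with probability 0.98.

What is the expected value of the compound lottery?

$93,130

EV(A) = 0.4 × 47000 + 0.2 × 122000 + 0.4 × 90000 = 18800 + 24400 + 36000 = 79200
EV(B) = 0.02 × 180000 + 0.98 × 134000 = 3600 + 131320 = 134920
Overall = 0.75 × 79200 + 0.25 × 134920 = 59400 + 33730 = 93130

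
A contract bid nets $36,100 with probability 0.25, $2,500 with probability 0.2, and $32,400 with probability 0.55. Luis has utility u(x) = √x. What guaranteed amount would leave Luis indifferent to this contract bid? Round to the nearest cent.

$24,492.25

E[u] = 0.25·√36100 + 0.2·√2500 + 0.55·√32400 = 0.25·190 + 0.2·50 + 0.55·180 = 156.5
CE = (156.5)² = 24492.25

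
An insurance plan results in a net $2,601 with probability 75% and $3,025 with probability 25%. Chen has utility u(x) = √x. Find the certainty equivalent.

E[u] = 0.75·√2601 + 0.25·√3025 = 0.75·51 + 0.25·55 = 52
CE = (52)² = 2704

$2,704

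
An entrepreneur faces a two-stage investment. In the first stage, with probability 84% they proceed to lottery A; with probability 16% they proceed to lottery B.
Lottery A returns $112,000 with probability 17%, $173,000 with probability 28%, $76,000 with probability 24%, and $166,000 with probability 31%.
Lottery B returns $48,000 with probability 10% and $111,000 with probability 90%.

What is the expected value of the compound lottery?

$131,983.20

EV(A) = 0.17 × 112000 + 0.28 × 173000 + 0.24 × 76000 + 0.31 × 166000 = 19040 + 48440 + 18240 + 51460 = 137180
EV(B) = 0.1 × 48000 + 0.9 × 111000 = 4800 + 99900 = 104700
Overall = 0.84 × 137180 + 0.16 × 104700 = 115231.2 + 16752 = 131983.2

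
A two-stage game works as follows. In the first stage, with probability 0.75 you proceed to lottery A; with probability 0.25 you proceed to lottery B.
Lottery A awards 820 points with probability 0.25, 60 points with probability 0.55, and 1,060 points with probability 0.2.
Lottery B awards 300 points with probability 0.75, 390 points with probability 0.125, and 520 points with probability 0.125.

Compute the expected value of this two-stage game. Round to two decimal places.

422.19 points

EV(A) = 0.25 × 820 + 0.55 × 60 + 0.2 × 1060 = 205 + 33 + 212 = 450
EV(B) = 0.75 × 300 + 0.125 × 390 + 0.125 × 520 = 225 + 48.75 + 65 = 338.75
Overall = 0.75 × 450 + 0.25 × 338.75 = 337.5 + 84.6875 = 422.1875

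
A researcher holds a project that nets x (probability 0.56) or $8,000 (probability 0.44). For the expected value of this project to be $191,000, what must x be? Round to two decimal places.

0.56·x + 0.44·8000 = 191000
0.56·x = 191000 − 3520 = 187480
x = 187480 / 0.56 = 334785.7143

x = $334,785.71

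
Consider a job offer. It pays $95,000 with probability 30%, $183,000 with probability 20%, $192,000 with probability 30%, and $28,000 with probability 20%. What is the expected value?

EV = 0.3 × 95000 + 0.2 × 183000 + 0.3 × 192000 + 0.2 × 28000 = 28500 + 36600 + 57600 + 5600 = 128300

$128,300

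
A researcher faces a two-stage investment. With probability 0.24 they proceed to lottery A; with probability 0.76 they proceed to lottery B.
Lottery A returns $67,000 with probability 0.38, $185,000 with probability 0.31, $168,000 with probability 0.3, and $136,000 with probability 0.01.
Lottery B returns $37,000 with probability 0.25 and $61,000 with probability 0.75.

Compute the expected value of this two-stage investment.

EV(A) = 0.38 × 67000 + 0.31 × 185000 + 0.3 × 168000 + 0.01 × 136000 = 25460 + 57350 + 50400 + 1360 = 134570
EV(B) = 0.25 × 37000 + 0.75 × 61000 = 9250 + 45750 = 55000
Overall = 0.24 × 134570 + 0.76 × 55000 = 32296.8 + 41800 = 74096.8

$74,096.80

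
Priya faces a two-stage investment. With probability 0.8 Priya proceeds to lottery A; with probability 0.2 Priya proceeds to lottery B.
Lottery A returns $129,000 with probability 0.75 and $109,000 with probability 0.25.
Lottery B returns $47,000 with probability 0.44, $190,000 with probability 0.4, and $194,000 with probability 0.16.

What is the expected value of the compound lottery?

EV(A) = 0.75 × 129000 + 0.25 × 109000 = 96750 + 27250 = 124000
EV(B) = 0.44 × 47000 + 0.4 × 190000 + 0.16 × 194000 = 20680 + 76000 + 31040 = 127720
Overall = 0.8 × 124000 + 0.2 × 127720 = 99200 + 25544 = 124744

$124,744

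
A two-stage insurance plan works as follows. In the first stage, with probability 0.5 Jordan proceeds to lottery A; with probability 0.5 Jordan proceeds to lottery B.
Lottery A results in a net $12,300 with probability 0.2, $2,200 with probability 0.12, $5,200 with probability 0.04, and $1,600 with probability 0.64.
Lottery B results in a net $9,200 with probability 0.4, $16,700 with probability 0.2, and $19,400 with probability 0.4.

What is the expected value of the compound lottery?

$9,368

EV(A) = 0.2 × 12300 + 0.12 × 2200 + 0.04 × 5200 + 0.64 × 1600 = 2460 + 264 + 208 + 1024 = 3956
EV(B) = 0.4 × 9200 + 0.2 × 16700 + 0.4 × 19400 = 3680 + 3340 + 7760 = 14780
Overall = 0.5 × 3956 + 0.5 × 14780 = 1978 + 7390 = 9368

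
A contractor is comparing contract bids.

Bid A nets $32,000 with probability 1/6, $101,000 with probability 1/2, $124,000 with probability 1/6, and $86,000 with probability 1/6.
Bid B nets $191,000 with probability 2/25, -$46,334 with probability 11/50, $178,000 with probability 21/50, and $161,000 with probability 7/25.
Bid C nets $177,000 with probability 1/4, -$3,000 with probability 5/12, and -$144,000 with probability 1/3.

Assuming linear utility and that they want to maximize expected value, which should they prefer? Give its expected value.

Bid A = 1/6 × 32000 + 1/2 × 101000 + 1/6 × 124000 + 1/6 × 86000 = 5333.3333 + 50500 + 20666.6667 + 14333.3333 = 90833.3333
Bid B = 2/25 × 191000 + 11/50 × (-46334) + 21/50 × 178000 + 7/25 × 161000 = 15280 − 10193.48 + 74760 + 45080 = 124926.52
Bid C = 1/4 × 177000 + 5/12 × (-3000) + 1/3 × (-144000) = 44250 − 1250 − 48000 = -5000

Bid B ($124,926.52)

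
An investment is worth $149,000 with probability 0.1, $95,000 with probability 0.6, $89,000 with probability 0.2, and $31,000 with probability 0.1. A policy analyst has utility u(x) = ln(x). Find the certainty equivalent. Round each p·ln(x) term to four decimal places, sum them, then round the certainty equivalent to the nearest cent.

E[u] = 0.1·ln(149000) + 0.6·ln(95000) + 0.2·ln(89000) + 0.1·ln(31000) = 1.1912 + 6.8770 + 2.2793 + 1.0342 = 11.3817
CE = e^11.3817 ≈ 87702.00

$87,702.00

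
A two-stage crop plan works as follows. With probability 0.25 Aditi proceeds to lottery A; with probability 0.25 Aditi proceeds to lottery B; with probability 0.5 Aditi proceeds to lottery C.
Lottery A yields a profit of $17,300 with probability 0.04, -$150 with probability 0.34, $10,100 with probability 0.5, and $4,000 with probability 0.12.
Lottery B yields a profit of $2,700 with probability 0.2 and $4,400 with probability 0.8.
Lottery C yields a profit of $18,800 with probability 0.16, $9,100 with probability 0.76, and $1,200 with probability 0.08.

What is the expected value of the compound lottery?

$7,567.75

EV(A) = 0.04 × 17300 + 0.34 × (-150) + 0.5 × 10100 + 0.12 × 4000 = 692 − 51 + 5050 + 480 = 6171
EV(B) = 0.2 × 2700 + 0.8 × 4400 = 540 + 3520 = 4060
EV(C) = 0.16 × 18800 + 0.76 × 9100 + 0.08 × 1200 = 3008 + 6916 + 96 = 10020
Overall = 0.25 × 6171 + 0.25 × 4060 + 0.5 × 10020 = 1542.75 + 1015 + 5010 = 7567.75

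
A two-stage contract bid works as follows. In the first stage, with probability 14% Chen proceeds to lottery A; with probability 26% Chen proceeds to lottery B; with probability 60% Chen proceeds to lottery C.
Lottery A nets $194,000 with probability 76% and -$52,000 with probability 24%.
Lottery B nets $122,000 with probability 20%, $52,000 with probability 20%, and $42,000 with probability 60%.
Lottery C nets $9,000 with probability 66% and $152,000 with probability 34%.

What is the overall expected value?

$69,066.40

EV(A) = 0.76 × 194000 + 0.24 × (-52000) = 147440 − 12480 = 134960
EV(B) = 0.2 × 122000 + 0.2 × 52000 + 0.6 × 42000 = 24400 + 10400 + 25200 = 60000
EV(C) = 0.66 × 9000 + 0.34 × 152000 = 5940 + 51680 = 57620
Overall = 0.14 × 134960 + 0.26 × 60000 + 0.6 × 57620 = 18894.4 + 15600 + 34572 = 69066.4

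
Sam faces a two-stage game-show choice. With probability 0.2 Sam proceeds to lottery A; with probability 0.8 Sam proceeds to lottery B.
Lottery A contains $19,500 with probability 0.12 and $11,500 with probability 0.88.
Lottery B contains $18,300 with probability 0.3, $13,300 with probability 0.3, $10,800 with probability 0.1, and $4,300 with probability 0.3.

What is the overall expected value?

$11,972

EV(A) = 0.12 × 19500 + 0.88 × 11500 = 2340 + 10120 = 12460
EV(B) = 0.3 × 18300 + 0.3 × 13300 + 0.1 × 10800 + 0.3 × 4300 = 5490 + 3990 + 1080 + 1290 = 11850
Overall = 0.2 × 12460 + 0.8 × 11850 = 2492 + 9480 = 11972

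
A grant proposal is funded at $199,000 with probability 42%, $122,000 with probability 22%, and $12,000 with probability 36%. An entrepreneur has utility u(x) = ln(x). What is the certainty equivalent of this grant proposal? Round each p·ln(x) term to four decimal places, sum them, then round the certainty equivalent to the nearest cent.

$65,016.74

E[u] = 0.42·ln(199000) + 0.22·ln(122000) + 0.36·ln(12000) = 5.1244 + 2.5766 + 3.3814 = 11.0824
CE = e^11.0824 ≈ 65016.74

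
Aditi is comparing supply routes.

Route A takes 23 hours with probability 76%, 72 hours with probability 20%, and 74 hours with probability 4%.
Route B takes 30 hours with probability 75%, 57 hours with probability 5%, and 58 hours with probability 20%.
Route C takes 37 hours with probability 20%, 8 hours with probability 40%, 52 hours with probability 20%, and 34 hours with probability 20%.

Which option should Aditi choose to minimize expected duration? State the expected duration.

Route C (27.8 hours)

Route A = 0.76 × 23 + 0.2 × 72 + 0.04 × 74 = 17.48 + 14.4 + 2.96 = 34.84
Route B = 0.75 × 30 + 0.05 × 57 + 0.2 × 58 = 22.5 + 2.85 + 11.6 = 36.95
Route C = 0.2 × 37 + 0.4 × 8 + 0.2 × 52 + 0.2 × 34 = 7.4 + 3.2 + 10.4 + 6.8 = 27.8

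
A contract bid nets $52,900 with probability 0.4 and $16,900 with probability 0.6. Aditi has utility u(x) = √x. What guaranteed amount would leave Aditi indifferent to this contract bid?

$28,900

E[u] = 0.4·√52900 + 0.6·√16900 = 0.4·230 + 0.6·130 = 170
CE = (170)² = 28900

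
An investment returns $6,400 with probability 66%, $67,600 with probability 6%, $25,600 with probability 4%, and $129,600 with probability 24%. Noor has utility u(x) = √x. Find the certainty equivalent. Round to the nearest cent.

E[u] = 0.66·√6400 + 0.06·√67600 + 0.04·√25600 + 0.24·√129600 = 0.66·80 + 0.06·260 + 0.04·160 + 0.24·360 = 161.2
CE = (161.2)² = 25985.44

$25,985.44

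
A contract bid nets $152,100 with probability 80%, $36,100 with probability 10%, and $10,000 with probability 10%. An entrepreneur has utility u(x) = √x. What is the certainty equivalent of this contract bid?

E[u] = 0.8·√152100 + 0.1·√36100 + 0.1·√10000 = 0.8·390 + 0.1·190 + 0.1·100 = 341
CE = (341)² = 116281

$116,281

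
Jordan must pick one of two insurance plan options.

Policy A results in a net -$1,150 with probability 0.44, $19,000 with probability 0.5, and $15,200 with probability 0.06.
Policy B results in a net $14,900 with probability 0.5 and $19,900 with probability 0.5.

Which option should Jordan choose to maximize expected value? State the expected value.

Policy B ($17,400)

Policy A = 0.44 × (-1150) + 0.5 × 19000 + 0.06 × 15200 = -506 + 9500 + 912 = 9906
Policy B = 0.5 × 14900 + 0.5 × 19900 = 7450 + 9950 = 17400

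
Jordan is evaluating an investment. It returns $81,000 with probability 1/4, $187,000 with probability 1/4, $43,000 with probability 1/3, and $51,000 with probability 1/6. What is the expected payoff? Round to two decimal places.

$89,833.33

EV = 1/4 × 81000 + 1/4 × 187000 + 1/3 × 43000 + 1/6 × 51000 = 20250 + 46750 + 14333.3333 + 8500 = 89833.3333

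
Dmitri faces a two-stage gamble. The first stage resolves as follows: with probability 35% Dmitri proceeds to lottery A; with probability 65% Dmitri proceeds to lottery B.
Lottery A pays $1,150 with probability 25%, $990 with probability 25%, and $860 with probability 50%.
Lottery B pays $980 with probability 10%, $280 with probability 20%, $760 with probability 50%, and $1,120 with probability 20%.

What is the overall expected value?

$830.45

EV(A) = 0.25 × 1150 + 0.25 × 990 + 0.5 × 860 = 287.5 + 247.5 + 430 = 965
EV(B) = 0.1 × 980 + 0.2 × 280 + 0.5 × 760 + 0.2 × 1120 = 98 + 56 + 380 + 224 = 758
Overall = 0.35 × 965 + 0.65 × 758 = 337.75 + 492.7 = 830.45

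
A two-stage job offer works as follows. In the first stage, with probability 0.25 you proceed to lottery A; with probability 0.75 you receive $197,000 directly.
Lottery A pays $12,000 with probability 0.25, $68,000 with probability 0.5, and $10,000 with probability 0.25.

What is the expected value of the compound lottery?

EV(A) = 0.25 × 12000 + 0.5 × 68000 + 0.25 × 10000 = 3000 + 34000 + 2500 = 39500
Branch B: 197000 (certain)
Overall = 0.25 × 39500 + 0.75 × 197000 = 9875 + 147750 = 157625

$157,625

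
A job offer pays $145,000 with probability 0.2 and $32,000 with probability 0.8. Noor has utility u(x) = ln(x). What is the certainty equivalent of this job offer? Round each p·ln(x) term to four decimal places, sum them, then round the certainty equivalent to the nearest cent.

E[u] = 0.2·ln(145000) + 0.8·ln(32000) = 2.3769 + 8.2988 = 10.6757
CE = e^10.6757 ≈ 43291.00

$43,291.00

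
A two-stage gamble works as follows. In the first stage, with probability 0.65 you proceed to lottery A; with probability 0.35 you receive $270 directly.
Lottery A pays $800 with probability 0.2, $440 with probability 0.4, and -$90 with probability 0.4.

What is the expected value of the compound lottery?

EV(A) = 0.2 × 800 + 0.4 × 440 + 0.4 × (-90) = 160 + 176 − 36 = 300
Branch B: 270 (certain)
Overall = 0.65 × 300 + 0.35 × 270 = 195 + 94.5 = 289.5

$289.50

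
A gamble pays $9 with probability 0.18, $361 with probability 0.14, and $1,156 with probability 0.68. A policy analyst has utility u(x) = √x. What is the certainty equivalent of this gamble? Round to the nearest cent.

E[u] = 0.18·√9 + 0.14·√361 + 0.68·√1156 = 0.18·3 + 0.14·19 + 0.68·34 = 26.32
CE = (26.32)² = 692.7424

$692.74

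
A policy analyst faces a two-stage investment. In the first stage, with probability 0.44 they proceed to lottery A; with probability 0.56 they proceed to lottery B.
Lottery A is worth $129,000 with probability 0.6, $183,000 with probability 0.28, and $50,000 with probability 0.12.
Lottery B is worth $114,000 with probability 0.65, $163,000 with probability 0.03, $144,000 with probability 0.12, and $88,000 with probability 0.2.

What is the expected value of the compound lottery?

$123,008.80

EV(A) = 0.6 × 129000 + 0.28 × 183000 + 0.12 × 50000 = 77400 + 51240 + 6000 = 134640
EV(B) = 0.65 × 114000 + 0.03 × 163000 + 0.12 × 144000 + 0.2 × 88000 = 74100 + 4890 + 17280 + 17600 = 113870
Overall = 0.44 × 134640 + 0.56 × 113870 = 59241.6 + 63767.2 = 123008.8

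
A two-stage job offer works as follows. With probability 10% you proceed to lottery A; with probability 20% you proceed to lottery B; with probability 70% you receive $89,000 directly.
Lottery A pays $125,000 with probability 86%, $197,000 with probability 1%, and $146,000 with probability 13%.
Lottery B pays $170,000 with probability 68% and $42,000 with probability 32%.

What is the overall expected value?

$100,953

EV(A) = 0.86 × 125000 + 0.01 × 197000 + 0.13 × 146000 = 107500 + 1970 + 18980 = 128450
EV(B) = 0.68 × 170000 + 0.32 × 42000 = 115600 + 13440 = 129040
Branch C: 89000 (certain)
Overall = 0.1 × 128450 + 0.2 × 129040 + 0.7 × 89000 = 12845 + 25808 + 62300 = 100953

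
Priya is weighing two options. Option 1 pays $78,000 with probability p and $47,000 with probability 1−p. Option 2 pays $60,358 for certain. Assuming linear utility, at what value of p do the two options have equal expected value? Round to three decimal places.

p = 0.431

p·78000 + (1−p)·47000 = 60358
31000p + 47000 = 60358
p = (60358 − 47000) / 31000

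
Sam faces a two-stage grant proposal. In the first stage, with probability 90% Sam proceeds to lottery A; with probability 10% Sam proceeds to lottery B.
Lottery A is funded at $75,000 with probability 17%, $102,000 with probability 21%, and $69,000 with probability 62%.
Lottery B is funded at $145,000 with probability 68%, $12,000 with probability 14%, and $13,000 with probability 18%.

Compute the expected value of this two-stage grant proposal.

EV(A) = 0.17 × 75000 + 0.21 × 102000 + 0.62 × 69000 = 12750 + 21420 + 42780 = 76950
EV(B) = 0.68 × 145000 + 0.14 × 12000 + 0.18 × 13000 = 98600 + 1680 + 2340 = 102620
Overall = 0.9 × 76950 + 0.1 × 102620 = 69255 + 10262 = 79517

$79,517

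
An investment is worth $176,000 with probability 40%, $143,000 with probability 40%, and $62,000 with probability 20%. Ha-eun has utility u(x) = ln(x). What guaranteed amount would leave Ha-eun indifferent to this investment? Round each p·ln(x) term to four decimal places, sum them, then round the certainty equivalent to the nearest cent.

E[u] = 0.4·ln(176000) + 0.4·ln(143000) + 0.2·ln(62000) = 4.8313 + 4.7482 + 2.2070 = 11.7865
CE = e^11.7865 ≈ 131465.53

$131,465.53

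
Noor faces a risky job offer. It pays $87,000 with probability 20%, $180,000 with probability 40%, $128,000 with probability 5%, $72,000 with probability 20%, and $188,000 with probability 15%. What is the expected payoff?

EV = 0.2 × 87000 + 0.4 × 180000 + 0.05 × 128000 + 0.2 × 72000 + 0.15 × 188000 = 17400 + 72000 + 6400 + 14400 + 28200 = 138400

$138,400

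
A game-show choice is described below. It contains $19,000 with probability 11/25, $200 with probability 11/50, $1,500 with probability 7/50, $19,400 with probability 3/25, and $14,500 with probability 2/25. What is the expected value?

$12,102

EV = 11/25 × 19000 + 11/50 × 200 + 7/50 × 1500 + 3/25 × 19400 + 2/25 × 14500 = 8360 + 44 + 210 + 2328 + 1160 = 12102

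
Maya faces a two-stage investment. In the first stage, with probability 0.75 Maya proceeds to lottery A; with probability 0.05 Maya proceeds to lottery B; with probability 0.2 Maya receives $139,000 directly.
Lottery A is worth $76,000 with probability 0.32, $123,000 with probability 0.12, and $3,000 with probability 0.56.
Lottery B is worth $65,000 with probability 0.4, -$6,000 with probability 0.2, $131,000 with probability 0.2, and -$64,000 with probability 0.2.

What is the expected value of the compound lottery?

EV(A) = 0.32 × 76000 + 0.12 × 123000 + 0.56 × 3000 = 24320 + 14760 + 1680 = 40760
EV(B) = 0.4 × 65000 + 0.2 × (-6000) + 0.2 × 131000 + 0.2 × (-64000) = 26000 − 1200 + 26200 − 12800 = 38200
Branch C: 139000 (certain)
Overall = 0.75 × 40760 + 0.05 × 38200 + 0.2 × 139000 = 30570 + 1910 + 27800 = 60280

$60,280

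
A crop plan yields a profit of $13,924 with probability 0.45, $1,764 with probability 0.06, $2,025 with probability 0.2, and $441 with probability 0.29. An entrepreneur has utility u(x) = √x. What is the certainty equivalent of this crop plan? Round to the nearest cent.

E[u] = 0.45·√13924 + 0.06·√1764 + 0.2·√2025 + 0.29·√441 = 0.45·118 + 0.06·42 + 0.2·45 + 0.29·21 = 70.71
CE = (70.71)² = 4999.9041

$4,999.90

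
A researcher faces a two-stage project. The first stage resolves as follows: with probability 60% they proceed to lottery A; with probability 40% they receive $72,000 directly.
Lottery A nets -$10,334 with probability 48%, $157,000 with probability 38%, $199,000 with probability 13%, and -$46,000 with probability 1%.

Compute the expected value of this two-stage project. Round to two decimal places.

EV(A) = 0.48 × (-10334) + 0.38 × 157000 + 0.13 × 199000 + 0.01 × (-46000) = -4960.32 + 59660 + 25870 − 460 = 80109.68
Branch B: 72000 (certain)
Overall = 0.6 × 80109.68 + 0.4 × 72000 = 48065.808 + 28800 = 76865.808

$76,865.81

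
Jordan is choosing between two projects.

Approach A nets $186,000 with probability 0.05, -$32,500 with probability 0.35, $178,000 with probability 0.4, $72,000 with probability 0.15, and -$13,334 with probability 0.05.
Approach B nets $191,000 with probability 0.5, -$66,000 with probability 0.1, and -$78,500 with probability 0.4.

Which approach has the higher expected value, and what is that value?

Approach A = 0.05 × 186000 + 0.35 × (-32500) + 0.4 × 178000 + 0.15 × 72000 + 0.05 × (-13334) = 9300 − 11375 + 71200 + 10800 − 666.7 = 79258.3
Approach B = 0.5 × 191000 + 0.1 × (-66000) + 0.4 × (-78500) = 95500 − 6600 − 31400 = 57500

Approach A ($79,258.30)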